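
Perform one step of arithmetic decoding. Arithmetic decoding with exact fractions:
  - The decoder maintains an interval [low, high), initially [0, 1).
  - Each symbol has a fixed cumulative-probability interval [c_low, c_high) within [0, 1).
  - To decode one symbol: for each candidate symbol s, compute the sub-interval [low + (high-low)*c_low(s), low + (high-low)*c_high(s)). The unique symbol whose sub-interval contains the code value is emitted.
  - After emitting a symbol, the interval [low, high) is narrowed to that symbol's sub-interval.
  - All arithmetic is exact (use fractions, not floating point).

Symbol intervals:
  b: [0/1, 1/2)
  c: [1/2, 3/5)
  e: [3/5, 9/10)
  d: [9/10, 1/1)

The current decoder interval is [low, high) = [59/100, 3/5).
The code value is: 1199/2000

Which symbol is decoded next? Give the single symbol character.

Interval width = high − low = 3/5 − 59/100 = 1/100
Scaled code = (code − low) / width = (1199/2000 − 59/100) / 1/100 = 19/20
  b: [0/1, 1/2) 
  c: [1/2, 3/5) 
  e: [3/5, 9/10) 
  d: [9/10, 1/1) ← scaled code falls here ✓

Answer: d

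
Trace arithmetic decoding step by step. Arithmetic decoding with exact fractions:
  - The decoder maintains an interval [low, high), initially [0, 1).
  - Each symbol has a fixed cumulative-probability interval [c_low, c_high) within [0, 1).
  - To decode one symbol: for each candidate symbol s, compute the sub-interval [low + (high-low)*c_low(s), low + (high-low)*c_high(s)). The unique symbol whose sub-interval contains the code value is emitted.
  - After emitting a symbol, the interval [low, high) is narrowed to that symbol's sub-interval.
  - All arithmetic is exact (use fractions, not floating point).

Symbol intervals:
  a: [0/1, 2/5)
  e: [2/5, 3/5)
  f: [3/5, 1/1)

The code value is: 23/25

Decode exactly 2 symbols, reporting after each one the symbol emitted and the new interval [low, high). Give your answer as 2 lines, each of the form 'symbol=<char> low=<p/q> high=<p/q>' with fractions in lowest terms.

Step 1: interval [0/1, 1/1), width = 1/1 - 0/1 = 1/1
  'a': [0/1 + 1/1*0/1, 0/1 + 1/1*2/5) = [0/1, 2/5)
  'e': [0/1 + 1/1*2/5, 0/1 + 1/1*3/5) = [2/5, 3/5)
  'f': [0/1 + 1/1*3/5, 0/1 + 1/1*1/1) = [3/5, 1/1) <- contains code 23/25
  emit 'f', narrow to [3/5, 1/1)
Step 2: interval [3/5, 1/1), width = 1/1 - 3/5 = 2/5
  'a': [3/5 + 2/5*0/1, 3/5 + 2/5*2/5) = [3/5, 19/25)
  'e': [3/5 + 2/5*2/5, 3/5 + 2/5*3/5) = [19/25, 21/25)
  'f': [3/5 + 2/5*3/5, 3/5 + 2/5*1/1) = [21/25, 1/1) <- contains code 23/25
  emit 'f', narrow to [21/25, 1/1)

Answer: symbol=f low=3/5 high=1/1
symbol=f low=21/25 high=1/1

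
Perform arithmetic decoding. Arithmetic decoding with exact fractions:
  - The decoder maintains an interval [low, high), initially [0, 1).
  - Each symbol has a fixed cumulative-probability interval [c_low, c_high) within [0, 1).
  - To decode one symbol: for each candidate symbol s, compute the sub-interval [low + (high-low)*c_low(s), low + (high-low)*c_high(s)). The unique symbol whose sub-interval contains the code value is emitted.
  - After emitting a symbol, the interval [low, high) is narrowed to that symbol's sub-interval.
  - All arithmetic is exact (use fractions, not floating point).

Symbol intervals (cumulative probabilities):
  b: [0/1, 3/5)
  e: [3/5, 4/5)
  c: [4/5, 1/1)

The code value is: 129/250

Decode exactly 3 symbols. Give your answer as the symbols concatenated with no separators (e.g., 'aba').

Step 1: interval [0/1, 1/1), width = 1/1 - 0/1 = 1/1
  'b': [0/1 + 1/1*0/1, 0/1 + 1/1*3/5) = [0/1, 3/5) <- contains code 129/250
  'e': [0/1 + 1/1*3/5, 0/1 + 1/1*4/5) = [3/5, 4/5)
  'c': [0/1 + 1/1*4/5, 0/1 + 1/1*1/1) = [4/5, 1/1)
  emit 'b', narrow to [0/1, 3/5)
Step 2: interval [0/1, 3/5), width = 3/5 - 0/1 = 3/5
  'b': [0/1 + 3/5*0/1, 0/1 + 3/5*3/5) = [0/1, 9/25)
  'e': [0/1 + 3/5*3/5, 0/1 + 3/5*4/5) = [9/25, 12/25)
  'c': [0/1 + 3/5*4/5, 0/1 + 3/5*1/1) = [12/25, 3/5) <- contains code 129/250
  emit 'c', narrow to [12/25, 3/5)
Step 3: interval [12/25, 3/5), width = 3/5 - 12/25 = 3/25
  'b': [12/25 + 3/25*0/1, 12/25 + 3/25*3/5) = [12/25, 69/125) <- contains code 129/250
  'e': [12/25 + 3/25*3/5, 12/25 + 3/25*4/5) = [69/125, 72/125)
  'c': [12/25 + 3/25*4/5, 12/25 + 3/25*1/1) = [72/125, 3/5)
  emit 'b', narrow to [12/25, 69/125)

Answer: bcb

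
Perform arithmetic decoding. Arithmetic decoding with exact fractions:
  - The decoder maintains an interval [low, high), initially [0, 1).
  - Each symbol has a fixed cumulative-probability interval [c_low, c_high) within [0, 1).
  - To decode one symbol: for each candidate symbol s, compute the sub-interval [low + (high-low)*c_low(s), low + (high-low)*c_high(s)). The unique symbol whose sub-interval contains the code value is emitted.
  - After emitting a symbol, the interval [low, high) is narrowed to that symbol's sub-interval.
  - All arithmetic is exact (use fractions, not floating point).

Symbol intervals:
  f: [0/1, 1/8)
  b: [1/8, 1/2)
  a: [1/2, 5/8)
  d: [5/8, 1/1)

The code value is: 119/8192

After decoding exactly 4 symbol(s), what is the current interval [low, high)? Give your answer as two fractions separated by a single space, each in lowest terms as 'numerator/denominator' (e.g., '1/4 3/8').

Step 1: interval [0/1, 1/1), width = 1/1 - 0/1 = 1/1
  'f': [0/1 + 1/1*0/1, 0/1 + 1/1*1/8) = [0/1, 1/8) <- contains code 119/8192
  'b': [0/1 + 1/1*1/8, 0/1 + 1/1*1/2) = [1/8, 1/2)
  'a': [0/1 + 1/1*1/2, 0/1 + 1/1*5/8) = [1/2, 5/8)
  'd': [0/1 + 1/1*5/8, 0/1 + 1/1*1/1) = [5/8, 1/1)
  emit 'f', narrow to [0/1, 1/8)
Step 2: interval [0/1, 1/8), width = 1/8 - 0/1 = 1/8
  'f': [0/1 + 1/8*0/1, 0/1 + 1/8*1/8) = [0/1, 1/64) <- contains code 119/8192
  'b': [0/1 + 1/8*1/8, 0/1 + 1/8*1/2) = [1/64, 1/16)
  'a': [0/1 + 1/8*1/2, 0/1 + 1/8*5/8) = [1/16, 5/64)
  'd': [0/1 + 1/8*5/8, 0/1 + 1/8*1/1) = [5/64, 1/8)
  emit 'f', narrow to [0/1, 1/64)
Step 3: interval [0/1, 1/64), width = 1/64 - 0/1 = 1/64
  'f': [0/1 + 1/64*0/1, 0/1 + 1/64*1/8) = [0/1, 1/512)
  'b': [0/1 + 1/64*1/8, 0/1 + 1/64*1/2) = [1/512, 1/128)
  'a': [0/1 + 1/64*1/2, 0/1 + 1/64*5/8) = [1/128, 5/512)
  'd': [0/1 + 1/64*5/8, 0/1 + 1/64*1/1) = [5/512, 1/64) <- contains code 119/8192
  emit 'd', narrow to [5/512, 1/64)
Step 4: interval [5/512, 1/64), width = 1/64 - 5/512 = 3/512
  'f': [5/512 + 3/512*0/1, 5/512 + 3/512*1/8) = [5/512, 43/4096)
  'b': [5/512 + 3/512*1/8, 5/512 + 3/512*1/2) = [43/4096, 13/1024)
  'a': [5/512 + 3/512*1/2, 5/512 + 3/512*5/8) = [13/1024, 55/4096)
  'd': [5/512 + 3/512*5/8, 5/512 + 3/512*1/1) = [55/4096, 1/64) <- contains code 119/8192
  emit 'd', narrow to [55/4096, 1/64)

Answer: 55/4096 1/64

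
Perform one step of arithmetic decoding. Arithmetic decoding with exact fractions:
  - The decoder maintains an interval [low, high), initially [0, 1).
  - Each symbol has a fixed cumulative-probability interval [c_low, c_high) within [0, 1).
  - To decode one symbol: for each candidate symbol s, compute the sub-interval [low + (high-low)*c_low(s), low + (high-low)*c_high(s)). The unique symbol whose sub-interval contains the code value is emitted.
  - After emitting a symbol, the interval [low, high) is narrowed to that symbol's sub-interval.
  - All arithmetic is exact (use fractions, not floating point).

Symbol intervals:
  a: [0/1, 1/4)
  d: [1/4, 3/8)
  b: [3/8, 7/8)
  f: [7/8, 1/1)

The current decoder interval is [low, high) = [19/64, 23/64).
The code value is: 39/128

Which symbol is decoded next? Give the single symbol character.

Answer: a

Derivation:
Interval width = high − low = 23/64 − 19/64 = 1/16
Scaled code = (code − low) / width = (39/128 − 19/64) / 1/16 = 1/8
  a: [0/1, 1/4) ← scaled code falls here ✓
  d: [1/4, 3/8) 
  b: [3/8, 7/8) 
  f: [7/8, 1/1) 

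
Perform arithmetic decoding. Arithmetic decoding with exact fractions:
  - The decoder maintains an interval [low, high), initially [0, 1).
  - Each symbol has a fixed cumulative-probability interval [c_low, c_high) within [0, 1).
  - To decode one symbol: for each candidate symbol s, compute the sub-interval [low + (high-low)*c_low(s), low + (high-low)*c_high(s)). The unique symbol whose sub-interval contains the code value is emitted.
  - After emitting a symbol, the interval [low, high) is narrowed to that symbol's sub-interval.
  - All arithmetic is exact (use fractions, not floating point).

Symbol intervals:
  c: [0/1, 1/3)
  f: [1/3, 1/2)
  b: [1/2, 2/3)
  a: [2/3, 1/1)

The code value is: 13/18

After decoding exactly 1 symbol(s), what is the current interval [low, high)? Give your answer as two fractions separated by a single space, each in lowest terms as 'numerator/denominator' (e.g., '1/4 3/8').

Answer: 2/3 1/1

Derivation:
Step 1: interval [0/1, 1/1), width = 1/1 - 0/1 = 1/1
  'c': [0/1 + 1/1*0/1, 0/1 + 1/1*1/3) = [0/1, 1/3)
  'f': [0/1 + 1/1*1/3, 0/1 + 1/1*1/2) = [1/3, 1/2)
  'b': [0/1 + 1/1*1/2, 0/1 + 1/1*2/3) = [1/2, 2/3)
  'a': [0/1 + 1/1*2/3, 0/1 + 1/1*1/1) = [2/3, 1/1) <- contains code 13/18
  emit 'a', narrow to [2/3, 1/1)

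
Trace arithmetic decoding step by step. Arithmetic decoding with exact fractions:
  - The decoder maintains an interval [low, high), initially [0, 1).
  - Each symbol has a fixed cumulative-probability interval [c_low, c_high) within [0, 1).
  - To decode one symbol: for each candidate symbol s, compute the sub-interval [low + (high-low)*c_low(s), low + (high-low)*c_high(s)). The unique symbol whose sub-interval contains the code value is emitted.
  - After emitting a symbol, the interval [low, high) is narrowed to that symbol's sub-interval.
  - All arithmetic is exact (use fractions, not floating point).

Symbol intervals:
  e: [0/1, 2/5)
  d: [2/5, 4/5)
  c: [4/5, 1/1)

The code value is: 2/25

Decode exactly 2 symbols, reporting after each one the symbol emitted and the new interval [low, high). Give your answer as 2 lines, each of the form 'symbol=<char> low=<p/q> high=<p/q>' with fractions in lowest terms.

Answer: symbol=e low=0/1 high=2/5
symbol=e low=0/1 high=4/25

Derivation:
Step 1: interval [0/1, 1/1), width = 1/1 - 0/1 = 1/1
  'e': [0/1 + 1/1*0/1, 0/1 + 1/1*2/5) = [0/1, 2/5) <- contains code 2/25
  'd': [0/1 + 1/1*2/5, 0/1 + 1/1*4/5) = [2/5, 4/5)
  'c': [0/1 + 1/1*4/5, 0/1 + 1/1*1/1) = [4/5, 1/1)
  emit 'e', narrow to [0/1, 2/5)
Step 2: interval [0/1, 2/5), width = 2/5 - 0/1 = 2/5
  'e': [0/1 + 2/5*0/1, 0/1 + 2/5*2/5) = [0/1, 4/25) <- contains code 2/25
  'd': [0/1 + 2/5*2/5, 0/1 + 2/5*4/5) = [4/25, 8/25)
  'c': [0/1 + 2/5*4/5, 0/1 + 2/5*1/1) = [8/25, 2/5)
  emit 'e', narrow to [0/1, 4/25)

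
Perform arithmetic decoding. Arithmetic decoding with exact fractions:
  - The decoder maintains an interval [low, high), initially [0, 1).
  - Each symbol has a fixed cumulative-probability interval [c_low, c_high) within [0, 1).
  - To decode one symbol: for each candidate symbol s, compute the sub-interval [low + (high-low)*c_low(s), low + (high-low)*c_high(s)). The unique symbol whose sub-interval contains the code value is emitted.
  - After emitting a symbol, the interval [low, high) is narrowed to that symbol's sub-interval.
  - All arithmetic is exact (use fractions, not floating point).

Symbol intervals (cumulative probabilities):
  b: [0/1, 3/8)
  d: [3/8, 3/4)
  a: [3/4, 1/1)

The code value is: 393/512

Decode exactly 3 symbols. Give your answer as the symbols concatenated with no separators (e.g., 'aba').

Answer: abb

Derivation:
Step 1: interval [0/1, 1/1), width = 1/1 - 0/1 = 1/1
  'b': [0/1 + 1/1*0/1, 0/1 + 1/1*3/8) = [0/1, 3/8)
  'd': [0/1 + 1/1*3/8, 0/1 + 1/1*3/4) = [3/8, 3/4)
  'a': [0/1 + 1/1*3/4, 0/1 + 1/1*1/1) = [3/4, 1/1) <- contains code 393/512
  emit 'a', narrow to [3/4, 1/1)
Step 2: interval [3/4, 1/1), width = 1/1 - 3/4 = 1/4
  'b': [3/4 + 1/4*0/1, 3/4 + 1/4*3/8) = [3/4, 27/32) <- contains code 393/512
  'd': [3/4 + 1/4*3/8, 3/4 + 1/4*3/4) = [27/32, 15/16)
  'a': [3/4 + 1/4*3/4, 3/4 + 1/4*1/1) = [15/16, 1/1)
  emit 'b', narrow to [3/4, 27/32)
Step 3: interval [3/4, 27/32), width = 27/32 - 3/4 = 3/32
  'b': [3/4 + 3/32*0/1, 3/4 + 3/32*3/8) = [3/4, 201/256) <- contains code 393/512
  'd': [3/4 + 3/32*3/8, 3/4 + 3/32*3/4) = [201/256, 105/128)
  'a': [3/4 + 3/32*3/4, 3/4 + 3/32*1/1) = [105/128, 27/32)
  emit 'b', narrow to [3/4, 201/256)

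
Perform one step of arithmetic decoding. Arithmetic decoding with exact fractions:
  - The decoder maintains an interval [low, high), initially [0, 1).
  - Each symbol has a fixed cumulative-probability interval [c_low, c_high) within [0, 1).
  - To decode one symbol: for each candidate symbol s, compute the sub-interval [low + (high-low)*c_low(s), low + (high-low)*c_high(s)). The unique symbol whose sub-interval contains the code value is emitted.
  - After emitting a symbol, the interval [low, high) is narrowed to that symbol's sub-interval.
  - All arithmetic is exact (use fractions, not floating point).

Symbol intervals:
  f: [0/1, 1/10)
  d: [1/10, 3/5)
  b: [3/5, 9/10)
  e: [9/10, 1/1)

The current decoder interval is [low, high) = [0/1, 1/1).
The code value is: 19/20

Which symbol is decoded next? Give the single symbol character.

Interval width = high − low = 1/1 − 0/1 = 1/1
Scaled code = (code − low) / width = (19/20 − 0/1) / 1/1 = 19/20
  f: [0/1, 1/10) 
  d: [1/10, 3/5) 
  b: [3/5, 9/10) 
  e: [9/10, 1/1) ← scaled code falls here ✓

Answer: e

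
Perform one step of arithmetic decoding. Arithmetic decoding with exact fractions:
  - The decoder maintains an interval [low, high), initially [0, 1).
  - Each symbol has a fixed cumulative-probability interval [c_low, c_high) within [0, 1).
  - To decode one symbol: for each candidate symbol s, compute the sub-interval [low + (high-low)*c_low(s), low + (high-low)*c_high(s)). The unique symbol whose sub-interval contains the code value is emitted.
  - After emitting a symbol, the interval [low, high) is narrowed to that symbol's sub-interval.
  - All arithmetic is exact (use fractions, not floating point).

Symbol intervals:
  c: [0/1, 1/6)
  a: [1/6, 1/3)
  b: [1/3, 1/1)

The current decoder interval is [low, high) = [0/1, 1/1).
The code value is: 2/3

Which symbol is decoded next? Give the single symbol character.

Interval width = high − low = 1/1 − 0/1 = 1/1
Scaled code = (code − low) / width = (2/3 − 0/1) / 1/1 = 2/3
  c: [0/1, 1/6) 
  a: [1/6, 1/3) 
  b: [1/3, 1/1) ← scaled code falls here ✓

Answer: b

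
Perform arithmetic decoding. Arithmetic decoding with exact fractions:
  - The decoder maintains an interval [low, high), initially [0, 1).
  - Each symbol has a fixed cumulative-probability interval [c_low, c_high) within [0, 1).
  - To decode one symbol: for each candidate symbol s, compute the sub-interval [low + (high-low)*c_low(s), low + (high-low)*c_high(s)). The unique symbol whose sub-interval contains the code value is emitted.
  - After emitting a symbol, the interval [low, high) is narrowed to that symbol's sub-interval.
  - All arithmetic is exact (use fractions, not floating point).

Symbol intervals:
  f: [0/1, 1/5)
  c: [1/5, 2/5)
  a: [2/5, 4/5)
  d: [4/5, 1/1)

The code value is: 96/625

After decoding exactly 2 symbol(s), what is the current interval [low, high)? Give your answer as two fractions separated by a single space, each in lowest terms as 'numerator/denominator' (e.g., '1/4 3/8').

Step 1: interval [0/1, 1/1), width = 1/1 - 0/1 = 1/1
  'f': [0/1 + 1/1*0/1, 0/1 + 1/1*1/5) = [0/1, 1/5) <- contains code 96/625
  'c': [0/1 + 1/1*1/5, 0/1 + 1/1*2/5) = [1/5, 2/5)
  'a': [0/1 + 1/1*2/5, 0/1 + 1/1*4/5) = [2/5, 4/5)
  'd': [0/1 + 1/1*4/5, 0/1 + 1/1*1/1) = [4/5, 1/1)
  emit 'f', narrow to [0/1, 1/5)
Step 2: interval [0/1, 1/5), width = 1/5 - 0/1 = 1/5
  'f': [0/1 + 1/5*0/1, 0/1 + 1/5*1/5) = [0/1, 1/25)
  'c': [0/1 + 1/5*1/5, 0/1 + 1/5*2/5) = [1/25, 2/25)
  'a': [0/1 + 1/5*2/5, 0/1 + 1/5*4/5) = [2/25, 4/25) <- contains code 96/625
  'd': [0/1 + 1/5*4/5, 0/1 + 1/5*1/1) = [4/25, 1/5)
  emit 'a', narrow to [2/25, 4/25)

Answer: 2/25 4/25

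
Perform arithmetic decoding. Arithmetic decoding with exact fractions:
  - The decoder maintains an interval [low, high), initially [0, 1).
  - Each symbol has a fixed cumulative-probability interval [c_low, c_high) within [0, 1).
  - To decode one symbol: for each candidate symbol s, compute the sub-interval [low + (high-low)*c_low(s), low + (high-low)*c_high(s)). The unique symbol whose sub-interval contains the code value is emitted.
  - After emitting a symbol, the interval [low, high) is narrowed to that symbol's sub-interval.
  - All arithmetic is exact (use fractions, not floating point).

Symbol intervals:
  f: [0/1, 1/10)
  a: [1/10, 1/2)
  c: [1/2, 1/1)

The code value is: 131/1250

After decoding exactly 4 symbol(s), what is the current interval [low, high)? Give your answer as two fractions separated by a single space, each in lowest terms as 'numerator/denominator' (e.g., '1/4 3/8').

Step 1: interval [0/1, 1/1), width = 1/1 - 0/1 = 1/1
  'f': [0/1 + 1/1*0/1, 0/1 + 1/1*1/10) = [0/1, 1/10)
  'a': [0/1 + 1/1*1/10, 0/1 + 1/1*1/2) = [1/10, 1/2) <- contains code 131/1250
  'c': [0/1 + 1/1*1/2, 0/1 + 1/1*1/1) = [1/2, 1/1)
  emit 'a', narrow to [1/10, 1/2)
Step 2: interval [1/10, 1/2), width = 1/2 - 1/10 = 2/5
  'f': [1/10 + 2/5*0/1, 1/10 + 2/5*1/10) = [1/10, 7/50) <- contains code 131/1250
  'a': [1/10 + 2/5*1/10, 1/10 + 2/5*1/2) = [7/50, 3/10)
  'c': [1/10 + 2/5*1/2, 1/10 + 2/5*1/1) = [3/10, 1/2)
  emit 'f', narrow to [1/10, 7/50)
Step 3: interval [1/10, 7/50), width = 7/50 - 1/10 = 1/25
  'f': [1/10 + 1/25*0/1, 1/10 + 1/25*1/10) = [1/10, 13/125)
  'a': [1/10 + 1/25*1/10, 1/10 + 1/25*1/2) = [13/125, 3/25) <- contains code 131/1250
  'c': [1/10 + 1/25*1/2, 1/10 + 1/25*1/1) = [3/25, 7/50)
  emit 'a', narrow to [13/125, 3/25)
Step 4: interval [13/125, 3/25), width = 3/25 - 13/125 = 2/125
  'f': [13/125 + 2/125*0/1, 13/125 + 2/125*1/10) = [13/125, 66/625) <- contains code 131/1250
  'a': [13/125 + 2/125*1/10, 13/125 + 2/125*1/2) = [66/625, 14/125)
  'c': [13/125 + 2/125*1/2, 13/125 + 2/125*1/1) = [14/125, 3/25)
  emit 'f', narrow to [13/125, 66/625)

Answer: 13/125 66/625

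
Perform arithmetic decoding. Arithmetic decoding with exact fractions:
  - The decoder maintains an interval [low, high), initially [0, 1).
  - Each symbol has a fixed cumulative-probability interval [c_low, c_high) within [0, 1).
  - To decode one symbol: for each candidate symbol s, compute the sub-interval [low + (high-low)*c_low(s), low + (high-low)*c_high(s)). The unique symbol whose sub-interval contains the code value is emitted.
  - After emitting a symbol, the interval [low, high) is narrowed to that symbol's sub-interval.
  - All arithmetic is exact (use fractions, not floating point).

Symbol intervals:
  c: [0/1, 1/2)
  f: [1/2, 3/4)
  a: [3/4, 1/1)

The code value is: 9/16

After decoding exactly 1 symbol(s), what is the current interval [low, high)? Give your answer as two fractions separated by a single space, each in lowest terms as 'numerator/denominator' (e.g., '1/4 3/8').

Answer: 1/2 3/4

Derivation:
Step 1: interval [0/1, 1/1), width = 1/1 - 0/1 = 1/1
  'c': [0/1 + 1/1*0/1, 0/1 + 1/1*1/2) = [0/1, 1/2)
  'f': [0/1 + 1/1*1/2, 0/1 + 1/1*3/4) = [1/2, 3/4) <- contains code 9/16
  'a': [0/1 + 1/1*3/4, 0/1 + 1/1*1/1) = [3/4, 1/1)
  emit 'f', narrow to [1/2, 3/4)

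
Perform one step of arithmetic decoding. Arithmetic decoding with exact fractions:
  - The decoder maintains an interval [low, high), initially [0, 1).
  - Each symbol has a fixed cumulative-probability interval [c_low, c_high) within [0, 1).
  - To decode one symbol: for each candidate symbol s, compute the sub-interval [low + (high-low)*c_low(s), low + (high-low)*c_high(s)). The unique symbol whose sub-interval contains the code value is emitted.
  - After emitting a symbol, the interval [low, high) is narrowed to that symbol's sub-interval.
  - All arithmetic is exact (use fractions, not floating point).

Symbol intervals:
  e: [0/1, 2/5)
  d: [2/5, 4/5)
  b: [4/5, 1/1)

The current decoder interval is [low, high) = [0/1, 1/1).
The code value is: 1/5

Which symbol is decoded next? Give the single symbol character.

Interval width = high − low = 1/1 − 0/1 = 1/1
Scaled code = (code − low) / width = (1/5 − 0/1) / 1/1 = 1/5
  e: [0/1, 2/5) ← scaled code falls here ✓
  d: [2/5, 4/5) 
  b: [4/5, 1/1) 

Answer: e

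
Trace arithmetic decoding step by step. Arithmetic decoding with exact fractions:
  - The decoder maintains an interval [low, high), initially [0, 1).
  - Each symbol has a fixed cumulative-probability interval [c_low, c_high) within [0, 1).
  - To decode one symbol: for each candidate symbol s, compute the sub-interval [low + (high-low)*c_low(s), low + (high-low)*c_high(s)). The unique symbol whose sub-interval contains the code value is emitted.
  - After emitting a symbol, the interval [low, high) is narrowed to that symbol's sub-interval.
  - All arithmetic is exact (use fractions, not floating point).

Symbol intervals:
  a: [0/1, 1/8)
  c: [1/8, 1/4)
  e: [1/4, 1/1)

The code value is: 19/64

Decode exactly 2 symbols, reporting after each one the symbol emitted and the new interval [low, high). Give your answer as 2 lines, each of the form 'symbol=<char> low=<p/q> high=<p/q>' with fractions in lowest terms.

Answer: symbol=e low=1/4 high=1/1
symbol=a low=1/4 high=11/32

Derivation:
Step 1: interval [0/1, 1/1), width = 1/1 - 0/1 = 1/1
  'a': [0/1 + 1/1*0/1, 0/1 + 1/1*1/8) = [0/1, 1/8)
  'c': [0/1 + 1/1*1/8, 0/1 + 1/1*1/4) = [1/8, 1/4)
  'e': [0/1 + 1/1*1/4, 0/1 + 1/1*1/1) = [1/4, 1/1) <- contains code 19/64
  emit 'e', narrow to [1/4, 1/1)
Step 2: interval [1/4, 1/1), width = 1/1 - 1/4 = 3/4
  'a': [1/4 + 3/4*0/1, 1/4 + 3/4*1/8) = [1/4, 11/32) <- contains code 19/64
  'c': [1/4 + 3/4*1/8, 1/4 + 3/4*1/4) = [11/32, 7/16)
  'e': [1/4 + 3/4*1/4, 1/4 + 3/4*1/1) = [7/16, 1/1)
  emit 'a', narrow to [1/4, 11/32)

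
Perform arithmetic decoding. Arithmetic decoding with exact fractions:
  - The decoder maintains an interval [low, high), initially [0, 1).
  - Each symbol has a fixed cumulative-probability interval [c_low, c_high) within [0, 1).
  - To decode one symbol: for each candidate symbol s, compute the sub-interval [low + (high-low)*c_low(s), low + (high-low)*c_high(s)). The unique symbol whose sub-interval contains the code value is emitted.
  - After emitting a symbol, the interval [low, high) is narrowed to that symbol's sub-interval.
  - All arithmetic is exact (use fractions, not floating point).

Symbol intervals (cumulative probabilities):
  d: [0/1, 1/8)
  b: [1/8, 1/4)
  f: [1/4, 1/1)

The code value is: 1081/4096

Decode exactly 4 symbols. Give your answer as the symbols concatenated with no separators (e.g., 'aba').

Step 1: interval [0/1, 1/1), width = 1/1 - 0/1 = 1/1
  'd': [0/1 + 1/1*0/1, 0/1 + 1/1*1/8) = [0/1, 1/8)
  'b': [0/1 + 1/1*1/8, 0/1 + 1/1*1/4) = [1/8, 1/4)
  'f': [0/1 + 1/1*1/4, 0/1 + 1/1*1/1) = [1/4, 1/1) <- contains code 1081/4096
  emit 'f', narrow to [1/4, 1/1)
Step 2: interval [1/4, 1/1), width = 1/1 - 1/4 = 3/4
  'd': [1/4 + 3/4*0/1, 1/4 + 3/4*1/8) = [1/4, 11/32) <- contains code 1081/4096
  'b': [1/4 + 3/4*1/8, 1/4 + 3/4*1/4) = [11/32, 7/16)
  'f': [1/4 + 3/4*1/4, 1/4 + 3/4*1/1) = [7/16, 1/1)
  emit 'd', narrow to [1/4, 11/32)
Step 3: interval [1/4, 11/32), width = 11/32 - 1/4 = 3/32
  'd': [1/4 + 3/32*0/1, 1/4 + 3/32*1/8) = [1/4, 67/256)
  'b': [1/4 + 3/32*1/8, 1/4 + 3/32*1/4) = [67/256, 35/128) <- contains code 1081/4096
  'f': [1/4 + 3/32*1/4, 1/4 + 3/32*1/1) = [35/128, 11/32)
  emit 'b', narrow to [67/256, 35/128)
Step 4: interval [67/256, 35/128), width = 35/128 - 67/256 = 3/256
  'd': [67/256 + 3/256*0/1, 67/256 + 3/256*1/8) = [67/256, 539/2048)
  'b': [67/256 + 3/256*1/8, 67/256 + 3/256*1/4) = [539/2048, 271/1024) <- contains code 1081/4096
  'f': [67/256 + 3/256*1/4, 67/256 + 3/256*1/1) = [271/1024, 35/128)
  emit 'b', narrow to [539/2048, 271/1024)

Answer: fdbb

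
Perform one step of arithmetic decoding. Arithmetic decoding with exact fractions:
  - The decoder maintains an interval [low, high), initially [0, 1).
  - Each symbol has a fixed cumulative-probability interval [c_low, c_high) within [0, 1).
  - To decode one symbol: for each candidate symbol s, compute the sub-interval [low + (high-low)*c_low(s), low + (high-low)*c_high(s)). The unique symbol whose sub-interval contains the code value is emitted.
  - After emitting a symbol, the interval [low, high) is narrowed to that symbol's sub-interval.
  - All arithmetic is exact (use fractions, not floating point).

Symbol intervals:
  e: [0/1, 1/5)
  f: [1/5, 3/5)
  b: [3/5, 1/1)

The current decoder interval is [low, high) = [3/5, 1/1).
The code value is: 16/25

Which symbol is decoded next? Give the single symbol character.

Interval width = high − low = 1/1 − 3/5 = 2/5
Scaled code = (code − low) / width = (16/25 − 3/5) / 2/5 = 1/10
  e: [0/1, 1/5) ← scaled code falls here ✓
  f: [1/5, 3/5) 
  b: [3/5, 1/1) 

Answer: e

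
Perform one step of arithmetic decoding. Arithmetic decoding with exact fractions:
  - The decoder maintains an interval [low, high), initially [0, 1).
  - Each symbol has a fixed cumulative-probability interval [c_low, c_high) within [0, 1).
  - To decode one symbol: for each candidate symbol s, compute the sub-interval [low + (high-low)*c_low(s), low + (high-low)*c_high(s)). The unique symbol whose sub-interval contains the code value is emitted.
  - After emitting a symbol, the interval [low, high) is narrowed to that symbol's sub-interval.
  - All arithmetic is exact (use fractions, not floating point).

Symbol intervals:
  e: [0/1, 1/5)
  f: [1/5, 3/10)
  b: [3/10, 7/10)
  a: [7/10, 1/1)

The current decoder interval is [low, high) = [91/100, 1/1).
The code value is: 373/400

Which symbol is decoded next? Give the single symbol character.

Interval width = high − low = 1/1 − 91/100 = 9/100
Scaled code = (code − low) / width = (373/400 − 91/100) / 9/100 = 1/4
  e: [0/1, 1/5) 
  f: [1/5, 3/10) ← scaled code falls here ✓
  b: [3/10, 7/10) 
  a: [7/10, 1/1) 

Answer: f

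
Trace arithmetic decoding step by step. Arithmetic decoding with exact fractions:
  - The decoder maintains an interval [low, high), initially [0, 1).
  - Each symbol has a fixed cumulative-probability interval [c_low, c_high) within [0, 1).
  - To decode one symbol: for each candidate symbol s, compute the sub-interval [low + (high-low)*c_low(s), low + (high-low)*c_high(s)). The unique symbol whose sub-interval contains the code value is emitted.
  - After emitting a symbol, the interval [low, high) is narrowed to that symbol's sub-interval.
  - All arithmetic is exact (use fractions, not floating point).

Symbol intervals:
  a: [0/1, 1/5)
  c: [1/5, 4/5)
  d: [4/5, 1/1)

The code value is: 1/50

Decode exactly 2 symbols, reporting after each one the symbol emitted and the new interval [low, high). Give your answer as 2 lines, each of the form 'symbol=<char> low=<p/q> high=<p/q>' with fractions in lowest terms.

Step 1: interval [0/1, 1/1), width = 1/1 - 0/1 = 1/1
  'a': [0/1 + 1/1*0/1, 0/1 + 1/1*1/5) = [0/1, 1/5) <- contains code 1/50
  'c': [0/1 + 1/1*1/5, 0/1 + 1/1*4/5) = [1/5, 4/5)
  'd': [0/1 + 1/1*4/5, 0/1 + 1/1*1/1) = [4/5, 1/1)
  emit 'a', narrow to [0/1, 1/5)
Step 2: interval [0/1, 1/5), width = 1/5 - 0/1 = 1/5
  'a': [0/1 + 1/5*0/1, 0/1 + 1/5*1/5) = [0/1, 1/25) <- contains code 1/50
  'c': [0/1 + 1/5*1/5, 0/1 + 1/5*4/5) = [1/25, 4/25)
  'd': [0/1 + 1/5*4/5, 0/1 + 1/5*1/1) = [4/25, 1/5)
  emit 'a', narrow to [0/1, 1/25)

Answer: symbol=a low=0/1 high=1/5
symbol=a low=0/1 high=1/25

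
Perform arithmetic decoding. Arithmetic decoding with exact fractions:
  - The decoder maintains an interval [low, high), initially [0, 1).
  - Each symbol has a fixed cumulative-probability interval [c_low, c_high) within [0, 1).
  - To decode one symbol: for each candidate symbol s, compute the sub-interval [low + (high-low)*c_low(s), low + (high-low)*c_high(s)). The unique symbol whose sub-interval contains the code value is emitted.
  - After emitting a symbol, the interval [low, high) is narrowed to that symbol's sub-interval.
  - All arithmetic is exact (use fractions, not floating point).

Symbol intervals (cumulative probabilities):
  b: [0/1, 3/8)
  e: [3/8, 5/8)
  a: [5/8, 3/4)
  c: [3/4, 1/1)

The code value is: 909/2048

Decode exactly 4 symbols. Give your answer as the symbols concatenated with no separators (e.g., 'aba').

Step 1: interval [0/1, 1/1), width = 1/1 - 0/1 = 1/1
  'b': [0/1 + 1/1*0/1, 0/1 + 1/1*3/8) = [0/1, 3/8)
  'e': [0/1 + 1/1*3/8, 0/1 + 1/1*5/8) = [3/8, 5/8) <- contains code 909/2048
  'a': [0/1 + 1/1*5/8, 0/1 + 1/1*3/4) = [5/8, 3/4)
  'c': [0/1 + 1/1*3/4, 0/1 + 1/1*1/1) = [3/4, 1/1)
  emit 'e', narrow to [3/8, 5/8)
Step 2: interval [3/8, 5/8), width = 5/8 - 3/8 = 1/4
  'b': [3/8 + 1/4*0/1, 3/8 + 1/4*3/8) = [3/8, 15/32) <- contains code 909/2048
  'e': [3/8 + 1/4*3/8, 3/8 + 1/4*5/8) = [15/32, 17/32)
  'a': [3/8 + 1/4*5/8, 3/8 + 1/4*3/4) = [17/32, 9/16)
  'c': [3/8 + 1/4*3/4, 3/8 + 1/4*1/1) = [9/16, 5/8)
  emit 'b', narrow to [3/8, 15/32)
Step 3: interval [3/8, 15/32), width = 15/32 - 3/8 = 3/32
  'b': [3/8 + 3/32*0/1, 3/8 + 3/32*3/8) = [3/8, 105/256)
  'e': [3/8 + 3/32*3/8, 3/8 + 3/32*5/8) = [105/256, 111/256)
  'a': [3/8 + 3/32*5/8, 3/8 + 3/32*3/4) = [111/256, 57/128) <- contains code 909/2048
  'c': [3/8 + 3/32*3/4, 3/8 + 3/32*1/1) = [57/128, 15/32)
  emit 'a', narrow to [111/256, 57/128)
Step 4: interval [111/256, 57/128), width = 57/128 - 111/256 = 3/256
  'b': [111/256 + 3/256*0/1, 111/256 + 3/256*3/8) = [111/256, 897/2048)
  'e': [111/256 + 3/256*3/8, 111/256 + 3/256*5/8) = [897/2048, 903/2048)
  'a': [111/256 + 3/256*5/8, 111/256 + 3/256*3/4) = [903/2048, 453/1024)
  'c': [111/256 + 3/256*3/4, 111/256 + 3/256*1/1) = [453/1024, 57/128) <- contains code 909/2048
  emit 'c', narrow to [453/1024, 57/128)

Answer: ebac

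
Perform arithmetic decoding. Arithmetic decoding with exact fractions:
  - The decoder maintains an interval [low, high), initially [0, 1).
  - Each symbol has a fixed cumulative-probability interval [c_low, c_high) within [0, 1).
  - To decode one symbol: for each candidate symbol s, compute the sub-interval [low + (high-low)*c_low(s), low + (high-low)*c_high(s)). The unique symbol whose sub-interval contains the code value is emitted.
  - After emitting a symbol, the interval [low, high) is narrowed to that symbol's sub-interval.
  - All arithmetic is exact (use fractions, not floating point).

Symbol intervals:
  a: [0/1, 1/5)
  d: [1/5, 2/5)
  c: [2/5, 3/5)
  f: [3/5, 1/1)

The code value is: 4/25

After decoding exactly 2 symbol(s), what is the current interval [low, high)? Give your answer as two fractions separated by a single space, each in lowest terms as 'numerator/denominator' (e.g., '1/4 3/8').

Step 1: interval [0/1, 1/1), width = 1/1 - 0/1 = 1/1
  'a': [0/1 + 1/1*0/1, 0/1 + 1/1*1/5) = [0/1, 1/5) <- contains code 4/25
  'd': [0/1 + 1/1*1/5, 0/1 + 1/1*2/5) = [1/5, 2/5)
  'c': [0/1 + 1/1*2/5, 0/1 + 1/1*3/5) = [2/5, 3/5)
  'f': [0/1 + 1/1*3/5, 0/1 + 1/1*1/1) = [3/5, 1/1)
  emit 'a', narrow to [0/1, 1/5)
Step 2: interval [0/1, 1/5), width = 1/5 - 0/1 = 1/5
  'a': [0/1 + 1/5*0/1, 0/1 + 1/5*1/5) = [0/1, 1/25)
  'd': [0/1 + 1/5*1/5, 0/1 + 1/5*2/5) = [1/25, 2/25)
  'c': [0/1 + 1/5*2/5, 0/1 + 1/5*3/5) = [2/25, 3/25)
  'f': [0/1 + 1/5*3/5, 0/1 + 1/5*1/1) = [3/25, 1/5) <- contains code 4/25
  emit 'f', narrow to [3/25, 1/5)

Answer: 3/25 1/5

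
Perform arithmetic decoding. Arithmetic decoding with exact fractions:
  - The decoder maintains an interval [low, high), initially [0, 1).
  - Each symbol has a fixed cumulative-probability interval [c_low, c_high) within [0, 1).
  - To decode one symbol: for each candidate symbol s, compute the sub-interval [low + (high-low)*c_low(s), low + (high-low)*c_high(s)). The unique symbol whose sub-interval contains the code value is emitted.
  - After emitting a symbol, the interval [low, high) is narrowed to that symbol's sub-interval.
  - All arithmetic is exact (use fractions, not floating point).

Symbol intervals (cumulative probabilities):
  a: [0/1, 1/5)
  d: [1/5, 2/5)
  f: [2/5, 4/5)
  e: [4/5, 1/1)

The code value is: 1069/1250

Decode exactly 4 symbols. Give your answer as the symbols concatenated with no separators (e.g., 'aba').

Step 1: interval [0/1, 1/1), width = 1/1 - 0/1 = 1/1
  'a': [0/1 + 1/1*0/1, 0/1 + 1/1*1/5) = [0/1, 1/5)
  'd': [0/1 + 1/1*1/5, 0/1 + 1/1*2/5) = [1/5, 2/5)
  'f': [0/1 + 1/1*2/5, 0/1 + 1/1*4/5) = [2/5, 4/5)
  'e': [0/1 + 1/1*4/5, 0/1 + 1/1*1/1) = [4/5, 1/1) <- contains code 1069/1250
  emit 'e', narrow to [4/5, 1/1)
Step 2: interval [4/5, 1/1), width = 1/1 - 4/5 = 1/5
  'a': [4/5 + 1/5*0/1, 4/5 + 1/5*1/5) = [4/5, 21/25)
  'd': [4/5 + 1/5*1/5, 4/5 + 1/5*2/5) = [21/25, 22/25) <- contains code 1069/1250
  'f': [4/5 + 1/5*2/5, 4/5 + 1/5*4/5) = [22/25, 24/25)
  'e': [4/5 + 1/5*4/5, 4/5 + 1/5*1/1) = [24/25, 1/1)
  emit 'd', narrow to [21/25, 22/25)
Step 3: interval [21/25, 22/25), width = 22/25 - 21/25 = 1/25
  'a': [21/25 + 1/25*0/1, 21/25 + 1/25*1/5) = [21/25, 106/125)
  'd': [21/25 + 1/25*1/5, 21/25 + 1/25*2/5) = [106/125, 107/125) <- contains code 1069/1250
  'f': [21/25 + 1/25*2/5, 21/25 + 1/25*4/5) = [107/125, 109/125)
  'e': [21/25 + 1/25*4/5, 21/25 + 1/25*1/1) = [109/125, 22/25)
  emit 'd', narrow to [106/125, 107/125)
Step 4: interval [106/125, 107/125), width = 107/125 - 106/125 = 1/125
  'a': [106/125 + 1/125*0/1, 106/125 + 1/125*1/5) = [106/125, 531/625)
  'd': [106/125 + 1/125*1/5, 106/125 + 1/125*2/5) = [531/625, 532/625)
  'f': [106/125 + 1/125*2/5, 106/125 + 1/125*4/5) = [532/625, 534/625)
  'e': [106/125 + 1/125*4/5, 106/125 + 1/125*1/1) = [534/625, 107/125) <- contains code 1069/1250
  emit 'e', narrow to [534/625, 107/125)

Answer: edde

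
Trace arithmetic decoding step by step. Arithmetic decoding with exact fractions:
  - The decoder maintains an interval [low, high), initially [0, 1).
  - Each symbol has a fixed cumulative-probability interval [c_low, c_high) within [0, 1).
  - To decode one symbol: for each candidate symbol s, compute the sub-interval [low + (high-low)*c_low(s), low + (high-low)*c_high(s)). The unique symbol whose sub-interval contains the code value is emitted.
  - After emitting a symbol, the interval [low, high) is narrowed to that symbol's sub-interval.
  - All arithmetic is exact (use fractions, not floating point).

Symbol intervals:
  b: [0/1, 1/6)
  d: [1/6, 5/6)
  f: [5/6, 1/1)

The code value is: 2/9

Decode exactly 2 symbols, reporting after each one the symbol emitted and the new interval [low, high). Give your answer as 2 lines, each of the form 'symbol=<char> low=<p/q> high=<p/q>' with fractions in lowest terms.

Step 1: interval [0/1, 1/1), width = 1/1 - 0/1 = 1/1
  'b': [0/1 + 1/1*0/1, 0/1 + 1/1*1/6) = [0/1, 1/6)
  'd': [0/1 + 1/1*1/6, 0/1 + 1/1*5/6) = [1/6, 5/6) <- contains code 2/9
  'f': [0/1 + 1/1*5/6, 0/1 + 1/1*1/1) = [5/6, 1/1)
  emit 'd', narrow to [1/6, 5/6)
Step 2: interval [1/6, 5/6), width = 5/6 - 1/6 = 2/3
  'b': [1/6 + 2/3*0/1, 1/6 + 2/3*1/6) = [1/6, 5/18) <- contains code 2/9
  'd': [1/6 + 2/3*1/6, 1/6 + 2/3*5/6) = [5/18, 13/18)
  'f': [1/6 + 2/3*5/6, 1/6 + 2/3*1/1) = [13/18, 5/6)
  emit 'b', narrow to [1/6, 5/18)

Answer: symbol=d low=1/6 high=5/6
symbol=b low=1/6 high=5/18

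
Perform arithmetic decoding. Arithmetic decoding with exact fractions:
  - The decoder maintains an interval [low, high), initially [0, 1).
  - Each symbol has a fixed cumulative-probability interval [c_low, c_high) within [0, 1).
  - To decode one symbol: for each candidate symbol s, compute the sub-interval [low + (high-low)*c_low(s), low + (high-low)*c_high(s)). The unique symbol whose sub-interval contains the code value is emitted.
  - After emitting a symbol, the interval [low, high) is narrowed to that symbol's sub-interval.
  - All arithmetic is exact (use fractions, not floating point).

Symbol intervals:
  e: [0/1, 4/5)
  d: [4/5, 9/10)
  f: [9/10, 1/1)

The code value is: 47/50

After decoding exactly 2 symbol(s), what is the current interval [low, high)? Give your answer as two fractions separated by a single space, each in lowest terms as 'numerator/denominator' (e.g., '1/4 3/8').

Step 1: interval [0/1, 1/1), width = 1/1 - 0/1 = 1/1
  'e': [0/1 + 1/1*0/1, 0/1 + 1/1*4/5) = [0/1, 4/5)
  'd': [0/1 + 1/1*4/5, 0/1 + 1/1*9/10) = [4/5, 9/10)
  'f': [0/1 + 1/1*9/10, 0/1 + 1/1*1/1) = [9/10, 1/1) <- contains code 47/50
  emit 'f', narrow to [9/10, 1/1)
Step 2: interval [9/10, 1/1), width = 1/1 - 9/10 = 1/10
  'e': [9/10 + 1/10*0/1, 9/10 + 1/10*4/5) = [9/10, 49/50) <- contains code 47/50
  'd': [9/10 + 1/10*4/5, 9/10 + 1/10*9/10) = [49/50, 99/100)
  'f': [9/10 + 1/10*9/10, 9/10 + 1/10*1/1) = [99/100, 1/1)
  emit 'e', narrow to [9/10, 49/50)

Answer: 9/10 49/50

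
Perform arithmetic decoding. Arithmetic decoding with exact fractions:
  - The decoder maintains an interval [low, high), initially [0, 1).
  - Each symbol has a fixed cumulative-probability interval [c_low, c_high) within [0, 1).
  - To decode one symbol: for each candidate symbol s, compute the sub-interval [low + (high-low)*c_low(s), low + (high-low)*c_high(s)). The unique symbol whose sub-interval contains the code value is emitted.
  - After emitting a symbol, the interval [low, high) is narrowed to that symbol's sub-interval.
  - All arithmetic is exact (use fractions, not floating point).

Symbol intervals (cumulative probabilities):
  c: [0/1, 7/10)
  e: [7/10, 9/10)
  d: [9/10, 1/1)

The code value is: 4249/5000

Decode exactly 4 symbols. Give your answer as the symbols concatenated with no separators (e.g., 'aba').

Answer: eecc

Derivation:
Step 1: interval [0/1, 1/1), width = 1/1 - 0/1 = 1/1
  'c': [0/1 + 1/1*0/1, 0/1 + 1/1*7/10) = [0/1, 7/10)
  'e': [0/1 + 1/1*7/10, 0/1 + 1/1*9/10) = [7/10, 9/10) <- contains code 4249/5000
  'd': [0/1 + 1/1*9/10, 0/1 + 1/1*1/1) = [9/10, 1/1)
  emit 'e', narrow to [7/10, 9/10)
Step 2: interval [7/10, 9/10), width = 9/10 - 7/10 = 1/5
  'c': [7/10 + 1/5*0/1, 7/10 + 1/5*7/10) = [7/10, 21/25)
  'e': [7/10 + 1/5*7/10, 7/10 + 1/5*9/10) = [21/25, 22/25) <- contains code 4249/5000
  'd': [7/10 + 1/5*9/10, 7/10 + 1/5*1/1) = [22/25, 9/10)
  emit 'e', narrow to [21/25, 22/25)
Step 3: interval [21/25, 22/25), width = 22/25 - 21/25 = 1/25
  'c': [21/25 + 1/25*0/1, 21/25 + 1/25*7/10) = [21/25, 217/250) <- contains code 4249/5000
  'e': [21/25 + 1/25*7/10, 21/25 + 1/25*9/10) = [217/250, 219/250)
  'd': [21/25 + 1/25*9/10, 21/25 + 1/25*1/1) = [219/250, 22/25)
  emit 'c', narrow to [21/25, 217/250)
Step 4: interval [21/25, 217/250), width = 217/250 - 21/25 = 7/250
  'c': [21/25 + 7/250*0/1, 21/25 + 7/250*7/10) = [21/25, 2149/2500) <- contains code 4249/5000
  'e': [21/25 + 7/250*7/10, 21/25 + 7/250*9/10) = [2149/2500, 2163/2500)
  'd': [21/25 + 7/250*9/10, 21/25 + 7/250*1/1) = [2163/2500, 217/250)
  emit 'c', narrow to [21/25, 2149/2500)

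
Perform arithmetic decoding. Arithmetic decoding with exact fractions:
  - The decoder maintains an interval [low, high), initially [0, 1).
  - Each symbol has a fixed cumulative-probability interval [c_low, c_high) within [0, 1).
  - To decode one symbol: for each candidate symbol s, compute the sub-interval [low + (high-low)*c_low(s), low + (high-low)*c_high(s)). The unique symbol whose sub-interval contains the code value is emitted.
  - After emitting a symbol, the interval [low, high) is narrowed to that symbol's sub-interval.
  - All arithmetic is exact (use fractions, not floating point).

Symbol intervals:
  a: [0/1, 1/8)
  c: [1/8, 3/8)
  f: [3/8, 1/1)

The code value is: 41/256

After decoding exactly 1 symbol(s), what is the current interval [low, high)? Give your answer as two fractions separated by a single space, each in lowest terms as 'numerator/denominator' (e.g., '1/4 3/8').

Answer: 1/8 3/8

Derivation:
Step 1: interval [0/1, 1/1), width = 1/1 - 0/1 = 1/1
  'a': [0/1 + 1/1*0/1, 0/1 + 1/1*1/8) = [0/1, 1/8)
  'c': [0/1 + 1/1*1/8, 0/1 + 1/1*3/8) = [1/8, 3/8) <- contains code 41/256
  'f': [0/1 + 1/1*3/8, 0/1 + 1/1*1/1) = [3/8, 1/1)
  emit 'c', narrow to [1/8, 3/8)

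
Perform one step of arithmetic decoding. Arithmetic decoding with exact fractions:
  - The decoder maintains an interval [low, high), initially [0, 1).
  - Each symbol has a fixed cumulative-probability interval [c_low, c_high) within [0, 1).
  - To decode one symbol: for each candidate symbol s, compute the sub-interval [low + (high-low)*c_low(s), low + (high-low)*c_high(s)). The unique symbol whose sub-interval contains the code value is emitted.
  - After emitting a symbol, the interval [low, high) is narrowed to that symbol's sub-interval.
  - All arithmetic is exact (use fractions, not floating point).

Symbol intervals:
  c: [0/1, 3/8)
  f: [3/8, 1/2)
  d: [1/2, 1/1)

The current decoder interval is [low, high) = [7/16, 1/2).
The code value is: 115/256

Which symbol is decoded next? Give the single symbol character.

Interval width = high − low = 1/2 − 7/16 = 1/16
Scaled code = (code − low) / width = (115/256 − 7/16) / 1/16 = 3/16
  c: [0/1, 3/8) ← scaled code falls here ✓
  f: [3/8, 1/2) 
  d: [1/2, 1/1) 

Answer: c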